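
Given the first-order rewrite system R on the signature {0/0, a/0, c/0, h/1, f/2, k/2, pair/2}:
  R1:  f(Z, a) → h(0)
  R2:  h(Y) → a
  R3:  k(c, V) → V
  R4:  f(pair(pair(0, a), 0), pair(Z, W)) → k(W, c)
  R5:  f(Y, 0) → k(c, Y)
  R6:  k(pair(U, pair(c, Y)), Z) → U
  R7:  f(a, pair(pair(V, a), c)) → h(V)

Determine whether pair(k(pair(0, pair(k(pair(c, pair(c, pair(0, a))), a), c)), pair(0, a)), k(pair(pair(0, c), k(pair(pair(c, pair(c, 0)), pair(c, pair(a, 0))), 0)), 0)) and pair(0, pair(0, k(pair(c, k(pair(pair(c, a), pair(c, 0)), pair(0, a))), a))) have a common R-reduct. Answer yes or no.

yes — NF(t₁) = pair(0, pair(0, c)), NF(t₂) = pair(0, pair(0, c))

Reduce t₁ = pair(k(pair(0, pair(k(pair(c, pair(c, pair(0, a))), a), c)), pair(0, a)), k(pair(pair(0, c), k(pair(pair(c, pair(c, 0)), pair(c, pair(a, 0))), 0)), 0)):
1. pair(k(pair(0, pair(k(pair(c, pair(c, pair(0, a))), a), c)), pair(0, a)), k(pair(pair(0, c), k(pair(pair(c, pair(c, 0)), pair(c, pair(a, 0))), 0)), 0))  →  pair(k(pair(0, pair(c, c)), pair(0, a)), k(pair(pair(0, c), k(pair(pair(c, pair(c, 0)), pair(c, pair(a, 0))), 0)), 0))   [R6 at 1.1.2.1]
2. pair(k(pair(0, pair(c, c)), pair(0, a)), k(pair(pair(0, c), k(pair(pair(c, pair(c, 0)), pair(c, pair(a, 0))), 0)), 0))  →  pair(0, k(pair(pair(0, c), k(pair(pair(c, pair(c, 0)), pair(c, pair(a, 0))), 0)), 0))   [R6 at 1]
3. pair(0, k(pair(pair(0, c), k(pair(pair(c, pair(c, 0)), pair(c, pair(a, 0))), 0)), 0))  →  pair(0, k(pair(pair(0, c), pair(c, pair(c, 0))), 0))   [R6 at 2.1.2]
4. pair(0, k(pair(pair(0, c), pair(c, pair(c, 0))), 0))  →  pair(0, pair(0, c))   [R6 at 2]

Reduce t₂ = pair(0, pair(0, k(pair(c, k(pair(pair(c, a), pair(c, 0)), pair(0, a))), a))):
1. pair(0, pair(0, k(pair(c, k(pair(pair(c, a), pair(c, 0)), pair(0, a))), a)))  →  pair(0, pair(0, k(pair(c, pair(c, a)), a)))   [R6 at 2.2.1.2]
2. pair(0, pair(0, k(pair(c, pair(c, a)), a)))  →  pair(0, pair(0, c))   [R6 at 2.2]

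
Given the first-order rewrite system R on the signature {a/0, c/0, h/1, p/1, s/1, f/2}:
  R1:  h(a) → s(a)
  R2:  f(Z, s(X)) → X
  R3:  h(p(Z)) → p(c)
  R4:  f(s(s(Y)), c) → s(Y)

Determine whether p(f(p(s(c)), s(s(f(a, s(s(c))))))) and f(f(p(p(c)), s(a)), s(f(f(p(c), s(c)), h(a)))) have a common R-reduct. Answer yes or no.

no — NF(t₁) = p(s(s(c))), NF(t₂) = a

Reduce t₁ = p(f(p(s(c)), s(s(f(a, s(s(c))))))):
1. p(f(p(s(c)), s(s(f(a, s(s(c)))))))  →  p(s(f(a, s(s(c)))))   [R2 at 1]
2. p(s(f(a, s(s(c)))))  →  p(s(s(c)))   [R2 at 1.1]

Reduce t₂ = f(f(p(p(c)), s(a)), s(f(f(p(c), s(c)), h(a)))):
1. f(f(p(p(c)), s(a)), s(f(f(p(c), s(c)), h(a))))  →  f(f(p(c), s(c)), h(a))   [R2 at ε]
2. f(f(p(c), s(c)), h(a))  →  f(c, h(a))   [R2 at 1]
3. f(c, h(a))  →  f(c, s(a))   [R1 at 2]
4. f(c, s(a))  →  a   [R2 at ε]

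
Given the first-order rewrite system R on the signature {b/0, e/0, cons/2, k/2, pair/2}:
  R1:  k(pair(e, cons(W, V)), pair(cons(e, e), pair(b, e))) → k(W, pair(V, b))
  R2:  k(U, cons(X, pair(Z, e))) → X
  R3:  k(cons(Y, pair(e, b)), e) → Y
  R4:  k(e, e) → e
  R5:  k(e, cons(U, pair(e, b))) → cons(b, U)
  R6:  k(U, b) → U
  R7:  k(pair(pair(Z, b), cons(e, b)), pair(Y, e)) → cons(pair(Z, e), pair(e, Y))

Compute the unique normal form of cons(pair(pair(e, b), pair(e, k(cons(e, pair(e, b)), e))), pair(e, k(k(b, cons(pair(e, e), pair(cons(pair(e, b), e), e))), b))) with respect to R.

1. cons(pair(pair(e, b), pair(e, k(cons(e, pair(e, b)), e))), pair(e, k(k(b, cons(pair(e, e), pair(cons(pair(e, b), e), e))), b)))  →  cons(pair(pair(e, b), pair(e, e)), pair(e, k(k(b, cons(pair(e, e), pair(cons(pair(e, b), e), e))), b)))   [R3 at 1.2.2]
2. cons(pair(pair(e, b), pair(e, e)), pair(e, k(k(b, cons(pair(e, e), pair(cons(pair(e, b), e), e))), b)))  →  cons(pair(pair(e, b), pair(e, e)), pair(e, k(b, cons(pair(e, e), pair(cons(pair(e, b), e), e)))))   [R6 at 2.2]
3. cons(pair(pair(e, b), pair(e, e)), pair(e, k(b, cons(pair(e, e), pair(cons(pair(e, b), e), e)))))  →  cons(pair(pair(e, b), pair(e, e)), pair(e, pair(e, e)))   [R2 at 2.2]

cons(pair(pair(e, b), pair(e, e)), pair(e, pair(e, e)))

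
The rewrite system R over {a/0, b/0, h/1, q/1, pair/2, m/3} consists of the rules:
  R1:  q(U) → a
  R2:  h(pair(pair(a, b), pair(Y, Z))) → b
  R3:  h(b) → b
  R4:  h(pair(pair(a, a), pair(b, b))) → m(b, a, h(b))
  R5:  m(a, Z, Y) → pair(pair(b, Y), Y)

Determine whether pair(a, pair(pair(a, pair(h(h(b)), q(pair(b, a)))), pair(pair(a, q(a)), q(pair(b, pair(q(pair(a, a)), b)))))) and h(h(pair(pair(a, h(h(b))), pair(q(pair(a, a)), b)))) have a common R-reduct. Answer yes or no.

no — NF(t₁) = pair(a, pair(pair(a, pair(b, a)), pair(pair(a, a), a))), NF(t₂) = b

Reduce t₁ = pair(a, pair(pair(a, pair(h(h(b)), q(pair(b, a)))), pair(pair(a, q(a)), q(pair(b, pair(q(pair(a, a)), b)))))):
1. pair(a, pair(pair(a, pair(h(h(b)), q(pair(b, a)))), pair(pair(a, q(a)), q(pair(b, pair(q(pair(a, a)), b))))))  →  pair(a, pair(pair(a, pair(h(b), q(pair(b, a)))), pair(pair(a, q(a)), q(pair(b, pair(q(pair(a, a)), b))))))   [R3 at 2.1.2.1.1]
2. pair(a, pair(pair(a, pair(h(b), q(pair(b, a)))), pair(pair(a, q(a)), q(pair(b, pair(q(pair(a, a)), b))))))  →  pair(a, pair(pair(a, pair(b, q(pair(b, a)))), pair(pair(a, q(a)), q(pair(b, pair(q(pair(a, a)), b))))))   [R3 at 2.1.2.1]
3. pair(a, pair(pair(a, pair(b, q(pair(b, a)))), pair(pair(a, q(a)), q(pair(b, pair(q(pair(a, a)), b))))))  →  pair(a, pair(pair(a, pair(b, a)), pair(pair(a, q(a)), q(pair(b, pair(q(pair(a, a)), b))))))   [R1 at 2.1.2.2]
4. pair(a, pair(pair(a, pair(b, a)), pair(pair(a, q(a)), q(pair(b, pair(q(pair(a, a)), b))))))  →  pair(a, pair(pair(a, pair(b, a)), pair(pair(a, a), q(pair(b, pair(q(pair(a, a)), b))))))   [R1 at 2.2.1.2]
5. pair(a, pair(pair(a, pair(b, a)), pair(pair(a, a), q(pair(b, pair(q(pair(a, a)), b))))))  →  pair(a, pair(pair(a, pair(b, a)), pair(pair(a, a), a)))   [R1 at 2.2.2]

Reduce t₂ = h(h(pair(pair(a, h(h(b))), pair(q(pair(a, a)), b)))):
1. h(h(pair(pair(a, h(h(b))), pair(q(pair(a, a)), b))))  →  h(h(pair(pair(a, h(b)), pair(q(pair(a, a)), b))))   [R3 at 1.1.1.2.1]
2. h(h(pair(pair(a, h(b)), pair(q(pair(a, a)), b))))  →  h(h(pair(pair(a, b), pair(q(pair(a, a)), b))))   [R3 at 1.1.1.2]
3. h(h(pair(pair(a, b), pair(q(pair(a, a)), b))))  →  h(b)   [R2 at 1]
4. h(b)  →  b   [R3 at ε]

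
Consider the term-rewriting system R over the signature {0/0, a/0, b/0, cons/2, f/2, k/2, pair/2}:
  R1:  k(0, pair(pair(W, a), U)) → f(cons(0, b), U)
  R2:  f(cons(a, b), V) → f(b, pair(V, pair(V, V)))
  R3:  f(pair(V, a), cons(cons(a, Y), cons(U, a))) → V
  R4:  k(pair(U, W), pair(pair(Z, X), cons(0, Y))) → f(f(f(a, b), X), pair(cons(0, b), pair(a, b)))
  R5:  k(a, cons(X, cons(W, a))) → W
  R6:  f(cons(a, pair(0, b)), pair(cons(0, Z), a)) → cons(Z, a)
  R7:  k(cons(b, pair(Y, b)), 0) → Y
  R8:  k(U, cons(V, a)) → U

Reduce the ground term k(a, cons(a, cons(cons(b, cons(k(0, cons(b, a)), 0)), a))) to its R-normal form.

1. k(a, cons(a, cons(cons(b, cons(k(0, cons(b, a)), 0)), a)))  →  cons(b, cons(k(0, cons(b, a)), 0))   [R5 at ε]
2. cons(b, cons(k(0, cons(b, a)), 0))  →  cons(b, cons(0, 0))   [R8 at 2.1]

cons(b, cons(0, 0))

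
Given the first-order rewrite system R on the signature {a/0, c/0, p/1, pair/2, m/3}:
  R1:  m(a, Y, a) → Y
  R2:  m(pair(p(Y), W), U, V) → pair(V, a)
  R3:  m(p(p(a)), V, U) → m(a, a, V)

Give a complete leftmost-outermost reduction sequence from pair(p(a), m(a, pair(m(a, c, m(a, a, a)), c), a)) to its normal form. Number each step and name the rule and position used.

1. pair(p(a), m(a, pair(m(a, c, m(a, a, a)), c), a))  →  pair(p(a), pair(m(a, c, m(a, a, a)), c))   [R1 at 2]
2. pair(p(a), pair(m(a, c, m(a, a, a)), c))  →  pair(p(a), pair(m(a, c, a), c))   [R1 at 2.1.3]
3. pair(p(a), pair(m(a, c, a), c))  →  pair(p(a), pair(c, c))   [R1 at 2.1]

pair(p(a), pair(c, c))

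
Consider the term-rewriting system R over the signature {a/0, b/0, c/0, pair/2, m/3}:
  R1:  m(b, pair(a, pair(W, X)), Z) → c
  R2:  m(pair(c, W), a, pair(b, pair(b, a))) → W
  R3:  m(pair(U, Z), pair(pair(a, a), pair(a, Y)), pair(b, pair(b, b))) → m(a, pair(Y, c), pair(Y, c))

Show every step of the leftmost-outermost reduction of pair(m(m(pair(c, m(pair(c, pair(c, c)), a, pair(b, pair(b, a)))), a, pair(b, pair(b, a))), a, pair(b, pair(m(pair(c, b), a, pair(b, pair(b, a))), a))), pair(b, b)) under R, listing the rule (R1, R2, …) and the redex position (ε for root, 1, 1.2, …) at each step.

pair(c, pair(b, b))

1. pair(m(m(pair(c, m(pair(c, pair(c, c)), a, pair(b, pair(b, a)))), a, pair(b, pair(b, a))), a, pair(b, pair(m(pair(c, b), a, pair(b, pair(b, a))), a))), pair(b, b))  →  pair(m(m(pair(c, pair(c, c)), a, pair(b, pair(b, a))), a, pair(b, pair(m(pair(c, b), a, pair(b, pair(b, a))), a))), pair(b, b))   [R2 at 1.1]
2. pair(m(m(pair(c, pair(c, c)), a, pair(b, pair(b, a))), a, pair(b, pair(m(pair(c, b), a, pair(b, pair(b, a))), a))), pair(b, b))  →  pair(m(pair(c, c), a, pair(b, pair(m(pair(c, b), a, pair(b, pair(b, a))), a))), pair(b, b))   [R2 at 1.1]
3. pair(m(pair(c, c), a, pair(b, pair(m(pair(c, b), a, pair(b, pair(b, a))), a))), pair(b, b))  →  pair(m(pair(c, c), a, pair(b, pair(b, a))), pair(b, b))   [R2 at 1.3.2.1]
4. pair(m(pair(c, c), a, pair(b, pair(b, a))), pair(b, b))  →  pair(c, pair(b, b))   [R2 at 1]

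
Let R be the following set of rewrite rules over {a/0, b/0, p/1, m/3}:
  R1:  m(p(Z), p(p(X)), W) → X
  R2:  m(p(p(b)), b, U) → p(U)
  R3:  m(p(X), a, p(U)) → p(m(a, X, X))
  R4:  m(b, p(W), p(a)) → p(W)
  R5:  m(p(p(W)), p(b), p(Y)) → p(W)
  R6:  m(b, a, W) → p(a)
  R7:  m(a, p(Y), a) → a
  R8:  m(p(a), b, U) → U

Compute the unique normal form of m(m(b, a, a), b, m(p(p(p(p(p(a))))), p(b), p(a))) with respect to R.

p(p(p(p(a))))

1. m(m(b, a, a), b, m(p(p(p(p(p(a))))), p(b), p(a)))  →  m(p(a), b, m(p(p(p(p(p(a))))), p(b), p(a)))   [R6 at 1]
2. m(p(a), b, m(p(p(p(p(p(a))))), p(b), p(a)))  →  m(p(p(p(p(p(a))))), p(b), p(a))   [R8 at ε]
3. m(p(p(p(p(p(a))))), p(b), p(a))  →  p(p(p(p(a))))   [R5 at ε]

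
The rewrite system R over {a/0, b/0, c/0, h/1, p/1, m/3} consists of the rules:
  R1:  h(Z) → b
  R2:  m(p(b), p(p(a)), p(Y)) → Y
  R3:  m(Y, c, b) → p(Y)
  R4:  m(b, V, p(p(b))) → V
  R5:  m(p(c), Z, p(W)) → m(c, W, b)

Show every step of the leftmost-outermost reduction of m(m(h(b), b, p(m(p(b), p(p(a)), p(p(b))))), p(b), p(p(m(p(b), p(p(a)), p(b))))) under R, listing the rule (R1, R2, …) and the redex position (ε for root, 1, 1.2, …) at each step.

p(b)

1. m(m(h(b), b, p(m(p(b), p(p(a)), p(p(b))))), p(b), p(p(m(p(b), p(p(a)), p(b)))))  →  m(m(b, b, p(m(p(b), p(p(a)), p(p(b))))), p(b), p(p(m(p(b), p(p(a)), p(b)))))   [R1 at 1.1]
2. m(m(b, b, p(m(p(b), p(p(a)), p(p(b))))), p(b), p(p(m(p(b), p(p(a)), p(b)))))  →  m(m(b, b, p(p(b))), p(b), p(p(m(p(b), p(p(a)), p(b)))))   [R2 at 1.3.1]
3. m(m(b, b, p(p(b))), p(b), p(p(m(p(b), p(p(a)), p(b)))))  →  m(b, p(b), p(p(m(p(b), p(p(a)), p(b)))))   [R4 at 1]
4. m(b, p(b), p(p(m(p(b), p(p(a)), p(b)))))  →  m(b, p(b), p(p(b)))   [R2 at 3.1.1]
5. m(b, p(b), p(p(b)))  →  p(b)   [R4 at ε]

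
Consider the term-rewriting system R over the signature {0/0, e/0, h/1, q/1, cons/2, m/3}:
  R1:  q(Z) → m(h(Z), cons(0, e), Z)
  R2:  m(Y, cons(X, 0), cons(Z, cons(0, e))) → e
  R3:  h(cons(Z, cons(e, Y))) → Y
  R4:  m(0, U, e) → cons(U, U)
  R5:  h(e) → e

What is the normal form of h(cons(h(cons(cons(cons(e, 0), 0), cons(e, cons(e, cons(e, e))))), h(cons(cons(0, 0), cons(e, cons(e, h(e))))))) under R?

1. h(cons(h(cons(cons(cons(e, 0), 0), cons(e, cons(e, cons(e, e))))), h(cons(cons(0, 0), cons(e, cons(e, h(e)))))))  →  h(cons(cons(e, cons(e, e)), h(cons(cons(0, 0), cons(e, cons(e, h(e)))))))   [R3 at 1.1]
2. h(cons(cons(e, cons(e, e)), h(cons(cons(0, 0), cons(e, cons(e, h(e)))))))  →  h(cons(cons(e, cons(e, e)), cons(e, h(e))))   [R3 at 1.2]
3. h(cons(cons(e, cons(e, e)), cons(e, h(e))))  →  h(e)   [R3 at ε]
4. h(e)  →  e   [R5 at ε]

e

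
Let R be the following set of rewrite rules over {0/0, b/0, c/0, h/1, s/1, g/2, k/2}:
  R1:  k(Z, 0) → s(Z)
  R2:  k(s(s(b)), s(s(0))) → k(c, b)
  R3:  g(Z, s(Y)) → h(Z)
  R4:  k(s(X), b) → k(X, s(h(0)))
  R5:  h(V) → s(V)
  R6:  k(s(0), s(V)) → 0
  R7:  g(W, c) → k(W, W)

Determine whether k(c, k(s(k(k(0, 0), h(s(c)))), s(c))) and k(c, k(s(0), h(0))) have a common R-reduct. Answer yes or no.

Reduce t₁ = k(c, k(s(k(k(0, 0), h(s(c)))), s(c))):
1. k(c, k(s(k(k(0, 0), h(s(c)))), s(c)))  →  k(c, k(s(k(s(0), h(s(c)))), s(c)))   [R1 at 2.1.1.1]
2. k(c, k(s(k(s(0), h(s(c)))), s(c)))  →  k(c, k(s(k(s(0), s(s(c)))), s(c)))   [R5 at 2.1.1.2]
3. k(c, k(s(k(s(0), s(s(c)))), s(c)))  →  k(c, k(s(0), s(c)))   [R6 at 2.1.1]
4. k(c, k(s(0), s(c)))  →  k(c, 0)   [R6 at 2]
5. k(c, 0)  →  s(c)   [R1 at ε]

Reduce t₂ = k(c, k(s(0), h(0))):
1. k(c, k(s(0), h(0)))  →  k(c, k(s(0), s(0)))   [R5 at 2.2]
2. k(c, k(s(0), s(0)))  →  k(c, 0)   [R6 at 2]
3. k(c, 0)  →  s(c)   [R1 at ε]

yes — NF(t₁) = s(c), NF(t₂) = s(c)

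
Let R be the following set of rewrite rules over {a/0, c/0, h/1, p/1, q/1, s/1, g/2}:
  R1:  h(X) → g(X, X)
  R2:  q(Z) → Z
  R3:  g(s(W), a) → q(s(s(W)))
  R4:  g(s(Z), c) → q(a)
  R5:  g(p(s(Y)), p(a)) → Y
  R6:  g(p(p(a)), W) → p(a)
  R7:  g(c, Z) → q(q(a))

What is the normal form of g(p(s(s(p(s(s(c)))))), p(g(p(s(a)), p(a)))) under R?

1. g(p(s(s(p(s(s(c)))))), p(g(p(s(a)), p(a))))  →  g(p(s(s(p(s(s(c)))))), p(a))   [R5 at 2.1]
2. g(p(s(s(p(s(s(c)))))), p(a))  →  s(p(s(s(c))))   [R5 at ε]

s(p(s(s(c))))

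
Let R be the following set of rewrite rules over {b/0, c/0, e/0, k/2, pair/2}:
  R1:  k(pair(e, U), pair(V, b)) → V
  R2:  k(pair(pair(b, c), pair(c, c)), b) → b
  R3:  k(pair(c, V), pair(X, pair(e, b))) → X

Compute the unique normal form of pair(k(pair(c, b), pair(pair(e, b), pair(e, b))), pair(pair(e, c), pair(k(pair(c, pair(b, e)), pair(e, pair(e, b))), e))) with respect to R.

pair(pair(e, b), pair(pair(e, c), pair(e, e)))

1. pair(k(pair(c, b), pair(pair(e, b), pair(e, b))), pair(pair(e, c), pair(k(pair(c, pair(b, e)), pair(e, pair(e, b))), e)))  →  pair(pair(e, b), pair(pair(e, c), pair(k(pair(c, pair(b, e)), pair(e, pair(e, b))), e)))   [R3 at 1]
2. pair(pair(e, b), pair(pair(e, c), pair(k(pair(c, pair(b, e)), pair(e, pair(e, b))), e)))  →  pair(pair(e, b), pair(pair(e, c), pair(e, e)))   [R3 at 2.2.1]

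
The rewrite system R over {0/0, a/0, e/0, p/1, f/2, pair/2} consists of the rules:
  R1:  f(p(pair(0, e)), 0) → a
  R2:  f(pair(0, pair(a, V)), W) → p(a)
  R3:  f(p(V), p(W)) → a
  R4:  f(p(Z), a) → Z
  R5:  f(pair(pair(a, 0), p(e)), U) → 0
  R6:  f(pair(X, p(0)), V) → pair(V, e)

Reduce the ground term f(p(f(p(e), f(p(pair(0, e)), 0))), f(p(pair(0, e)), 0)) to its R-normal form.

e

1. f(p(f(p(e), f(p(pair(0, e)), 0))), f(p(pair(0, e)), 0))  →  f(p(f(p(e), a)), f(p(pair(0, e)), 0))   [R1 at 1.1.2]
2. f(p(f(p(e), a)), f(p(pair(0, e)), 0))  →  f(p(e), f(p(pair(0, e)), 0))   [R4 at 1.1]
3. f(p(e), f(p(pair(0, e)), 0))  →  f(p(e), a)   [R1 at 2]
4. f(p(e), a)  →  e   [R4 at ε]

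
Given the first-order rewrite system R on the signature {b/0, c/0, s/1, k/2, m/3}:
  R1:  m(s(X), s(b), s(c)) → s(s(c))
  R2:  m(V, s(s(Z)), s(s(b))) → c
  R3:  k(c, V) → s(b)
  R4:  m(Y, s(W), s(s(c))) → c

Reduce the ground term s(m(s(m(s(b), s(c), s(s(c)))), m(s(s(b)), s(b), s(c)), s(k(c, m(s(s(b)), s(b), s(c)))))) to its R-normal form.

s(c)

1. s(m(s(m(s(b), s(c), s(s(c)))), m(s(s(b)), s(b), s(c)), s(k(c, m(s(s(b)), s(b), s(c))))))  →  s(m(s(c), m(s(s(b)), s(b), s(c)), s(k(c, m(s(s(b)), s(b), s(c))))))   [R4 at 1.1.1]
2. s(m(s(c), m(s(s(b)), s(b), s(c)), s(k(c, m(s(s(b)), s(b), s(c))))))  →  s(m(s(c), s(s(c)), s(k(c, m(s(s(b)), s(b), s(c))))))   [R1 at 1.2]
3. s(m(s(c), s(s(c)), s(k(c, m(s(s(b)), s(b), s(c))))))  →  s(m(s(c), s(s(c)), s(s(b))))   [R3 at 1.3.1]
4. s(m(s(c), s(s(c)), s(s(b))))  →  s(c)   [R2 at 1]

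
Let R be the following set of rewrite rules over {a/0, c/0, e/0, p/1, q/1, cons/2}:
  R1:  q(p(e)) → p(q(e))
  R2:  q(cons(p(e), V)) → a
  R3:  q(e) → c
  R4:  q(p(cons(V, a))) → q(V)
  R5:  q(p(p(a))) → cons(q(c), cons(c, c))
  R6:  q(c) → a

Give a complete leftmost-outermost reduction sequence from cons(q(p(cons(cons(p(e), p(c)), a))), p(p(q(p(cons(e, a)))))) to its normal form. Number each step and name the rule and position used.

cons(a, p(p(c)))

1. cons(q(p(cons(cons(p(e), p(c)), a))), p(p(q(p(cons(e, a))))))  →  cons(q(cons(p(e), p(c))), p(p(q(p(cons(e, a))))))   [R4 at 1]
2. cons(q(cons(p(e), p(c))), p(p(q(p(cons(e, a))))))  →  cons(a, p(p(q(p(cons(e, a))))))   [R2 at 1]
3. cons(a, p(p(q(p(cons(e, a))))))  →  cons(a, p(p(q(e))))   [R4 at 2.1.1]
4. cons(a, p(p(q(e))))  →  cons(a, p(p(c)))   [R3 at 2.1.1]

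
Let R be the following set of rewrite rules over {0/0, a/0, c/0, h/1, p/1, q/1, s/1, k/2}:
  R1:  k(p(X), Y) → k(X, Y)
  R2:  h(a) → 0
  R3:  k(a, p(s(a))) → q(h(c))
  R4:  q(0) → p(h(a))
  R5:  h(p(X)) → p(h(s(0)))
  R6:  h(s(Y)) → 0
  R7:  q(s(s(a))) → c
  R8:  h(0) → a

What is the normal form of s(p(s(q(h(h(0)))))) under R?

1. s(p(s(q(h(h(0))))))  →  s(p(s(q(h(a)))))   [R8 at 1.1.1.1.1]
2. s(p(s(q(h(a)))))  →  s(p(s(q(0))))   [R2 at 1.1.1.1]
3. s(p(s(q(0))))  →  s(p(s(p(h(a)))))   [R4 at 1.1.1]
4. s(p(s(p(h(a)))))  →  s(p(s(p(0))))   [R2 at 1.1.1.1]

s(p(s(p(0))))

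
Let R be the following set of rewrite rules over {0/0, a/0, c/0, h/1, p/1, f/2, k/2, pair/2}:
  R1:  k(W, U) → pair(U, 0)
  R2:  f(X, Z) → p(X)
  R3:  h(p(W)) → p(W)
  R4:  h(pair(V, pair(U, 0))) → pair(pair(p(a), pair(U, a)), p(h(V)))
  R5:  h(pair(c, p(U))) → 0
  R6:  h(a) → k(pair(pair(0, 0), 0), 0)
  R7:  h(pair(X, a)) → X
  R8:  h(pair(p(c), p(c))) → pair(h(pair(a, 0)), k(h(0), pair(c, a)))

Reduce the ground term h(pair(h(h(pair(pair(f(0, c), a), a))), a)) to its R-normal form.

1. h(pair(h(h(pair(pair(f(0, c), a), a))), a))  →  h(h(pair(pair(f(0, c), a), a)))   [R7 at ε]
2. h(h(pair(pair(f(0, c), a), a)))  →  h(pair(f(0, c), a))   [R7 at 1]
3. h(pair(f(0, c), a))  →  f(0, c)   [R7 at ε]
4. f(0, c)  →  p(0)   [R2 at ε]

p(0)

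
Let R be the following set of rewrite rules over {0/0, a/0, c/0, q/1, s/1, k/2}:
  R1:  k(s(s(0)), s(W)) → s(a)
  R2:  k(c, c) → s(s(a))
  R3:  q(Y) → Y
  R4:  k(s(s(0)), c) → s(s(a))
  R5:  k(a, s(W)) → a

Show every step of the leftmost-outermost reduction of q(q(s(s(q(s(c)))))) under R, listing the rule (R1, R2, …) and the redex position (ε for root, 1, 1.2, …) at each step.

1. q(q(s(s(q(s(c))))))  →  q(s(s(q(s(c)))))   [R3 at ε]
2. q(s(s(q(s(c)))))  →  s(s(q(s(c))))   [R3 at ε]
3. s(s(q(s(c))))  →  s(s(s(c)))   [R3 at 1.1]

s(s(s(c)))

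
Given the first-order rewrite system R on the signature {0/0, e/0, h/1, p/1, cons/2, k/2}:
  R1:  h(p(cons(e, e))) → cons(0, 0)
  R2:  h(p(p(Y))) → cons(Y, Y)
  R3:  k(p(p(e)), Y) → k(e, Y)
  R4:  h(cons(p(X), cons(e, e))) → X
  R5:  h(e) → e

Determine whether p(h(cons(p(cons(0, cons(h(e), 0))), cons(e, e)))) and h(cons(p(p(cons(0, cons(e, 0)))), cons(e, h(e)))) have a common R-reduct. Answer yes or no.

yes — NF(t₁) = p(cons(0, cons(e, 0))), NF(t₂) = p(cons(0, cons(e, 0)))

Reduce t₁ = p(h(cons(p(cons(0, cons(h(e), 0))), cons(e, e)))):
1. p(h(cons(p(cons(0, cons(h(e), 0))), cons(e, e))))  →  p(cons(0, cons(h(e), 0)))   [R4 at 1]
2. p(cons(0, cons(h(e), 0)))  →  p(cons(0, cons(e, 0)))   [R5 at 1.2.1]

Reduce t₂ = h(cons(p(p(cons(0, cons(e, 0)))), cons(e, h(e)))):
1. h(cons(p(p(cons(0, cons(e, 0)))), cons(e, h(e))))  →  h(cons(p(p(cons(0, cons(e, 0)))), cons(e, e)))   [R5 at 1.2.2]
2. h(cons(p(p(cons(0, cons(e, 0)))), cons(e, e)))  →  p(cons(0, cons(e, 0)))   [R4 at ε]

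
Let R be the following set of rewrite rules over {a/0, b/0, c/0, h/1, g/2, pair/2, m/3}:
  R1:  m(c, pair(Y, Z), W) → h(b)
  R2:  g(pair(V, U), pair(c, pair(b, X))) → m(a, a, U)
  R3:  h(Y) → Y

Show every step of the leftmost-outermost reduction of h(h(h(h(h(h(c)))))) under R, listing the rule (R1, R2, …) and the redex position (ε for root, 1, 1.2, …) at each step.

1. h(h(h(h(h(h(c))))))  →  h(h(h(h(h(c)))))   [R3 at ε]
2. h(h(h(h(h(c)))))  →  h(h(h(h(c))))   [R3 at ε]
3. h(h(h(h(c))))  →  h(h(h(c)))   [R3 at ε]
4. h(h(h(c)))  →  h(h(c))   [R3 at ε]
5. h(h(c))  →  h(c)   [R3 at ε]
6. h(c)  →  c   [R3 at ε]

c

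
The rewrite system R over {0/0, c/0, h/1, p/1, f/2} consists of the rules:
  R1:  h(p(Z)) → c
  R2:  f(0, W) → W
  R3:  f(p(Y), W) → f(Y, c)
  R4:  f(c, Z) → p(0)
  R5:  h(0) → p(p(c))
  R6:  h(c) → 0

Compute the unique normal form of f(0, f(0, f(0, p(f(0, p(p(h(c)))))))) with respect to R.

1. f(0, f(0, f(0, p(f(0, p(p(h(c))))))))  →  f(0, f(0, p(f(0, p(p(h(c)))))))   [R2 at ε]
2. f(0, f(0, p(f(0, p(p(h(c)))))))  →  f(0, p(f(0, p(p(h(c))))))   [R2 at ε]
3. f(0, p(f(0, p(p(h(c))))))  →  p(f(0, p(p(h(c)))))   [R2 at ε]
4. p(f(0, p(p(h(c)))))  →  p(p(p(h(c))))   [R2 at 1]
5. p(p(p(h(c))))  →  p(p(p(0)))   [R6 at 1.1.1]

p(p(p(0)))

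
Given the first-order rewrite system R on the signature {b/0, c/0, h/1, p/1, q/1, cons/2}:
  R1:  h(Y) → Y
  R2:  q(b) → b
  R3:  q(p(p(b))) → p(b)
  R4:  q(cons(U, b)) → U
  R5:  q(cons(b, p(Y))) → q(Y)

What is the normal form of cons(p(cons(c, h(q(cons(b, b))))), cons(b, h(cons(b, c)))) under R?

1. cons(p(cons(c, h(q(cons(b, b))))), cons(b, h(cons(b, c))))  →  cons(p(cons(c, q(cons(b, b)))), cons(b, h(cons(b, c))))   [R1 at 1.1.2]
2. cons(p(cons(c, q(cons(b, b)))), cons(b, h(cons(b, c))))  →  cons(p(cons(c, b)), cons(b, h(cons(b, c))))   [R4 at 1.1.2]
3. cons(p(cons(c, b)), cons(b, h(cons(b, c))))  →  cons(p(cons(c, b)), cons(b, cons(b, c)))   [R1 at 2.2]

cons(p(cons(c, b)), cons(b, cons(b, c)))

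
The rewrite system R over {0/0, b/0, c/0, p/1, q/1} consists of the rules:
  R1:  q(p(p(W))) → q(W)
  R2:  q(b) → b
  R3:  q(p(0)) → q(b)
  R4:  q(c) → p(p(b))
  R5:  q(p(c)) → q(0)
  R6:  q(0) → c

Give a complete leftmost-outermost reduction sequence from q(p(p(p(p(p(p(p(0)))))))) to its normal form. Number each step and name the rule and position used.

1. q(p(p(p(p(p(p(p(0))))))))  →  q(p(p(p(p(p(0))))))   [R1 at ε]
2. q(p(p(p(p(p(0))))))  →  q(p(p(p(0))))   [R1 at ε]
3. q(p(p(p(0))))  →  q(p(0))   [R1 at ε]
4. q(p(0))  →  q(b)   [R3 at ε]
5. q(b)  →  b   [R2 at ε]

b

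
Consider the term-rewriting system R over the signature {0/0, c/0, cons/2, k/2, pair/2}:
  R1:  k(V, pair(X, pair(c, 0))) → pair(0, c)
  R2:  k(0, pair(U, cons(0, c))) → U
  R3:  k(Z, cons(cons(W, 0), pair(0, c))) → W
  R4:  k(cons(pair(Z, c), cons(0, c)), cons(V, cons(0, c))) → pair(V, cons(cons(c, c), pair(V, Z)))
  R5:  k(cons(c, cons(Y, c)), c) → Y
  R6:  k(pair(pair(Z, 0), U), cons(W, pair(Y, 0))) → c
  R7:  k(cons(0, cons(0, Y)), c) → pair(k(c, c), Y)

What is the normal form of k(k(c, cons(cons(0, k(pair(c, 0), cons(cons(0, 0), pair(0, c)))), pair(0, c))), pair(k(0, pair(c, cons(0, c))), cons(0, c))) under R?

1. k(k(c, cons(cons(0, k(pair(c, 0), cons(cons(0, 0), pair(0, c)))), pair(0, c))), pair(k(0, pair(c, cons(0, c))), cons(0, c)))  →  k(k(c, cons(cons(0, 0), pair(0, c))), pair(k(0, pair(c, cons(0, c))), cons(0, c)))   [R3 at 1.2.1.2]
2. k(k(c, cons(cons(0, 0), pair(0, c))), pair(k(0, pair(c, cons(0, c))), cons(0, c)))  →  k(0, pair(k(0, pair(c, cons(0, c))), cons(0, c)))   [R3 at 1]
3. k(0, pair(k(0, pair(c, cons(0, c))), cons(0, c)))  →  k(0, pair(c, cons(0, c)))   [R2 at ε]
4. k(0, pair(c, cons(0, c)))  →  c   [R2 at ε]

c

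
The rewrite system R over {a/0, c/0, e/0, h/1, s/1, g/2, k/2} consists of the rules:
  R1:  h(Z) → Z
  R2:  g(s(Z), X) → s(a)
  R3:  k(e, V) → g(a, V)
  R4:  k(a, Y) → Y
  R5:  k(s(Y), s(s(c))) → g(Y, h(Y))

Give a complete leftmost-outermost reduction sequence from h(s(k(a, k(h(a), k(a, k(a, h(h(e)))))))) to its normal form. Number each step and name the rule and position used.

s(e)

1. h(s(k(a, k(h(a), k(a, k(a, h(h(e))))))))  →  s(k(a, k(h(a), k(a, k(a, h(h(e)))))))   [R1 at ε]
2. s(k(a, k(h(a), k(a, k(a, h(h(e)))))))  →  s(k(h(a), k(a, k(a, h(h(e))))))   [R4 at 1]
3. s(k(h(a), k(a, k(a, h(h(e))))))  →  s(k(a, k(a, k(a, h(h(e))))))   [R1 at 1.1]
4. s(k(a, k(a, k(a, h(h(e))))))  →  s(k(a, k(a, h(h(e)))))   [R4 at 1]
5. s(k(a, k(a, h(h(e)))))  →  s(k(a, h(h(e))))   [R4 at 1]
6. s(k(a, h(h(e))))  →  s(h(h(e)))   [R4 at 1]
7. s(h(h(e)))  →  s(h(e))   [R1 at 1]
8. s(h(e))  →  s(e)   [R1 at 1]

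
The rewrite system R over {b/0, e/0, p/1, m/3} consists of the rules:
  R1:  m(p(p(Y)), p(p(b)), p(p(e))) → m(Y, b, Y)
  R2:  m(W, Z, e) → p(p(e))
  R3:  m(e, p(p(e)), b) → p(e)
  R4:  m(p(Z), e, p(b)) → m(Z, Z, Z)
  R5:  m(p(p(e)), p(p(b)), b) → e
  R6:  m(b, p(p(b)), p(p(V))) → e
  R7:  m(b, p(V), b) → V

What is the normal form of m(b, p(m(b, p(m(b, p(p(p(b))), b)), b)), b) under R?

1. m(b, p(m(b, p(m(b, p(p(p(b))), b)), b)), b)  →  m(b, p(m(b, p(p(p(b))), b)), b)   [R7 at ε]
2. m(b, p(m(b, p(p(p(b))), b)), b)  →  m(b, p(p(p(b))), b)   [R7 at ε]
3. m(b, p(p(p(b))), b)  →  p(p(b))   [R7 at ε]

p(p(b))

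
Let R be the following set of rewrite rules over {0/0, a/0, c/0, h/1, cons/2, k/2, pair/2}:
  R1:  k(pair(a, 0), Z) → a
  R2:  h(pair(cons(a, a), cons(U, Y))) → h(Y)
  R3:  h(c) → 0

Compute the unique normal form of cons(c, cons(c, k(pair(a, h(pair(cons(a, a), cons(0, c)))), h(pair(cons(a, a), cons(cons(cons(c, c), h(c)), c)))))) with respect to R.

1. cons(c, cons(c, k(pair(a, h(pair(cons(a, a), cons(0, c)))), h(pair(cons(a, a), cons(cons(cons(c, c), h(c)), c))))))  →  cons(c, cons(c, k(pair(a, h(c)), h(pair(cons(a, a), cons(cons(cons(c, c), h(c)), c))))))   [R2 at 2.2.1.2]
2. cons(c, cons(c, k(pair(a, h(c)), h(pair(cons(a, a), cons(cons(cons(c, c), h(c)), c))))))  →  cons(c, cons(c, k(pair(a, 0), h(pair(cons(a, a), cons(cons(cons(c, c), h(c)), c))))))   [R3 at 2.2.1.2]
3. cons(c, cons(c, k(pair(a, 0), h(pair(cons(a, a), cons(cons(cons(c, c), h(c)), c))))))  →  cons(c, cons(c, a))   [R1 at 2.2]

cons(c, cons(c, a))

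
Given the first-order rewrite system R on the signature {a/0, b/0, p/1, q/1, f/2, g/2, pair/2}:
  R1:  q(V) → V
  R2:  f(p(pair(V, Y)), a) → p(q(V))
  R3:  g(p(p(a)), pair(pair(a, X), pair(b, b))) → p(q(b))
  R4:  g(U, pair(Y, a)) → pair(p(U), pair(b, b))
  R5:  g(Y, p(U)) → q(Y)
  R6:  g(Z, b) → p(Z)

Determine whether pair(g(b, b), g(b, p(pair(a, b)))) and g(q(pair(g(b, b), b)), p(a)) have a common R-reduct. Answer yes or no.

yes — NF(t₁) = pair(p(b), b), NF(t₂) = pair(p(b), b)

Reduce t₁ = pair(g(b, b), g(b, p(pair(a, b)))):
1. pair(g(b, b), g(b, p(pair(a, b))))  →  pair(p(b), g(b, p(pair(a, b))))   [R6 at 1]
2. pair(p(b), g(b, p(pair(a, b))))  →  pair(p(b), q(b))   [R5 at 2]
3. pair(p(b), q(b))  →  pair(p(b), b)   [R1 at 2]

Reduce t₂ = g(q(pair(g(b, b), b)), p(a)):
1. g(q(pair(g(b, b), b)), p(a))  →  q(q(pair(g(b, b), b)))   [R5 at ε]
2. q(q(pair(g(b, b), b)))  →  q(pair(g(b, b), b))   [R1 at ε]
3. q(pair(g(b, b), b))  →  pair(g(b, b), b)   [R1 at ε]
4. pair(g(b, b), b)  →  pair(p(b), b)   [R6 at 1]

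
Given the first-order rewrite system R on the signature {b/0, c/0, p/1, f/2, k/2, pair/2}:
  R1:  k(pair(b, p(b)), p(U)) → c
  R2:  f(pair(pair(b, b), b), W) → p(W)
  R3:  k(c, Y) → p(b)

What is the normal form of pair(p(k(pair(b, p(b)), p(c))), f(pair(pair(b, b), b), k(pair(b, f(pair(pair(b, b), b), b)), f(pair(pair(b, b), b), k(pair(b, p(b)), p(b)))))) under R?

1. pair(p(k(pair(b, p(b)), p(c))), f(pair(pair(b, b), b), k(pair(b, f(pair(pair(b, b), b), b)), f(pair(pair(b, b), b), k(pair(b, p(b)), p(b))))))  →  pair(p(c), f(pair(pair(b, b), b), k(pair(b, f(pair(pair(b, b), b), b)), f(pair(pair(b, b), b), k(pair(b, p(b)), p(b))))))   [R1 at 1.1]
2. pair(p(c), f(pair(pair(b, b), b), k(pair(b, f(pair(pair(b, b), b), b)), f(pair(pair(b, b), b), k(pair(b, p(b)), p(b))))))  →  pair(p(c), p(k(pair(b, f(pair(pair(b, b), b), b)), f(pair(pair(b, b), b), k(pair(b, p(b)), p(b))))))   [R2 at 2]
3. pair(p(c), p(k(pair(b, f(pair(pair(b, b), b), b)), f(pair(pair(b, b), b), k(pair(b, p(b)), p(b))))))  →  pair(p(c), p(k(pair(b, p(b)), f(pair(pair(b, b), b), k(pair(b, p(b)), p(b))))))   [R2 at 2.1.1.2]
4. pair(p(c), p(k(pair(b, p(b)), f(pair(pair(b, b), b), k(pair(b, p(b)), p(b))))))  →  pair(p(c), p(k(pair(b, p(b)), p(k(pair(b, p(b)), p(b))))))   [R2 at 2.1.2]
5. pair(p(c), p(k(pair(b, p(b)), p(k(pair(b, p(b)), p(b))))))  →  pair(p(c), p(c))   [R1 at 2.1]

pair(p(c), p(c))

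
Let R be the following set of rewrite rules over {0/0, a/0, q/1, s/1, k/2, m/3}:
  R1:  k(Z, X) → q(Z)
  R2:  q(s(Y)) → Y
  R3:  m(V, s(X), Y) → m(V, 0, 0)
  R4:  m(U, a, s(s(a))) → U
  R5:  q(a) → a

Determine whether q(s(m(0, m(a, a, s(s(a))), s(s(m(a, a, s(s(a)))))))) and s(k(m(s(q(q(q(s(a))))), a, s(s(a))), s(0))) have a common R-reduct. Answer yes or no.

no — NF(t₁) = 0, NF(t₂) = s(a)

Reduce t₁ = q(s(m(0, m(a, a, s(s(a))), s(s(m(a, a, s(s(a)))))))):
1. q(s(m(0, m(a, a, s(s(a))), s(s(m(a, a, s(s(a))))))))  →  m(0, m(a, a, s(s(a))), s(s(m(a, a, s(s(a))))))   [R2 at ε]
2. m(0, m(a, a, s(s(a))), s(s(m(a, a, s(s(a))))))  →  m(0, a, s(s(m(a, a, s(s(a))))))   [R4 at 2]
3. m(0, a, s(s(m(a, a, s(s(a))))))  →  m(0, a, s(s(a)))   [R4 at 3.1.1]
4. m(0, a, s(s(a)))  →  0   [R4 at ε]

Reduce t₂ = s(k(m(s(q(q(q(s(a))))), a, s(s(a))), s(0))):
1. s(k(m(s(q(q(q(s(a))))), a, s(s(a))), s(0)))  →  s(q(m(s(q(q(q(s(a))))), a, s(s(a)))))   [R1 at 1]
2. s(q(m(s(q(q(q(s(a))))), a, s(s(a)))))  →  s(q(s(q(q(q(s(a)))))))   [R4 at 1.1]
3. s(q(s(q(q(q(s(a)))))))  →  s(q(q(q(s(a)))))   [R2 at 1]
4. s(q(q(q(s(a)))))  →  s(q(q(a)))   [R2 at 1.1.1]
5. s(q(q(a)))  →  s(q(a))   [R5 at 1.1]
6. s(q(a))  →  s(a)   [R5 at 1]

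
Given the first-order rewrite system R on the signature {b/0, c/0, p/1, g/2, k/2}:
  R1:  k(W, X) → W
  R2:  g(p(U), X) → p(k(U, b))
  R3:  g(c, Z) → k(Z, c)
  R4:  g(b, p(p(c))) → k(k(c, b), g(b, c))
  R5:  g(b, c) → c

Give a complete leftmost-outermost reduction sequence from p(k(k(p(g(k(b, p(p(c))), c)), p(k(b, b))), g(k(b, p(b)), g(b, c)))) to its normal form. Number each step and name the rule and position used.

p(p(c))

1. p(k(k(p(g(k(b, p(p(c))), c)), p(k(b, b))), g(k(b, p(b)), g(b, c))))  →  p(k(p(g(k(b, p(p(c))), c)), p(k(b, b))))   [R1 at 1]
2. p(k(p(g(k(b, p(p(c))), c)), p(k(b, b))))  →  p(p(g(k(b, p(p(c))), c)))   [R1 at 1]
3. p(p(g(k(b, p(p(c))), c)))  →  p(p(g(b, c)))   [R1 at 1.1.1]
4. p(p(g(b, c)))  →  p(p(c))   [R5 at 1.1]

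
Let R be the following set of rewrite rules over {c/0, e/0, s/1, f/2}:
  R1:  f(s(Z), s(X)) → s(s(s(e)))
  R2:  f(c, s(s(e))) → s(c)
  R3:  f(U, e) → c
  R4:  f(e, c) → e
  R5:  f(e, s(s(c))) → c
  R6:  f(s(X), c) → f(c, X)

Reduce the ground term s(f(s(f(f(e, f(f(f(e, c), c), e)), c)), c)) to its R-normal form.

1. s(f(s(f(f(e, f(f(f(e, c), c), e)), c)), c))  →  s(f(c, f(f(e, f(f(f(e, c), c), e)), c)))   [R6 at 1]
2. s(f(c, f(f(e, f(f(f(e, c), c), e)), c)))  →  s(f(c, f(f(e, c), c)))   [R3 at 1.2.1.2]
3. s(f(c, f(f(e, c), c)))  →  s(f(c, f(e, c)))   [R4 at 1.2.1]
4. s(f(c, f(e, c)))  →  s(f(c, e))   [R4 at 1.2]
5. s(f(c, e))  →  s(c)   [R3 at 1]

s(c)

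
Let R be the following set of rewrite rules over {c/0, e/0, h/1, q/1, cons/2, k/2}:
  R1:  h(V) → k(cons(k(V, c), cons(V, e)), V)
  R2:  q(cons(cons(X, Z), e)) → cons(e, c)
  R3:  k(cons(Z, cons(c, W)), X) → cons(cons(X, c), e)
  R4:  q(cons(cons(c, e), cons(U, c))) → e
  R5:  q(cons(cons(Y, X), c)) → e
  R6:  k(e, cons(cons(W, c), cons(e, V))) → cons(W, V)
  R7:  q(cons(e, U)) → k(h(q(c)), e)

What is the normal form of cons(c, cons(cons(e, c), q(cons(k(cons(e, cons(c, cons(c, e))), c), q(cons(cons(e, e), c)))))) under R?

cons(c, cons(cons(e, c), cons(e, c)))

1. cons(c, cons(cons(e, c), q(cons(k(cons(e, cons(c, cons(c, e))), c), q(cons(cons(e, e), c))))))  →  cons(c, cons(cons(e, c), q(cons(cons(cons(c, c), e), q(cons(cons(e, e), c))))))   [R3 at 2.2.1.1]
2. cons(c, cons(cons(e, c), q(cons(cons(cons(c, c), e), q(cons(cons(e, e), c))))))  →  cons(c, cons(cons(e, c), q(cons(cons(cons(c, c), e), e))))   [R5 at 2.2.1.2]
3. cons(c, cons(cons(e, c), q(cons(cons(cons(c, c), e), e))))  →  cons(c, cons(cons(e, c), cons(e, c)))   [R2 at 2.2]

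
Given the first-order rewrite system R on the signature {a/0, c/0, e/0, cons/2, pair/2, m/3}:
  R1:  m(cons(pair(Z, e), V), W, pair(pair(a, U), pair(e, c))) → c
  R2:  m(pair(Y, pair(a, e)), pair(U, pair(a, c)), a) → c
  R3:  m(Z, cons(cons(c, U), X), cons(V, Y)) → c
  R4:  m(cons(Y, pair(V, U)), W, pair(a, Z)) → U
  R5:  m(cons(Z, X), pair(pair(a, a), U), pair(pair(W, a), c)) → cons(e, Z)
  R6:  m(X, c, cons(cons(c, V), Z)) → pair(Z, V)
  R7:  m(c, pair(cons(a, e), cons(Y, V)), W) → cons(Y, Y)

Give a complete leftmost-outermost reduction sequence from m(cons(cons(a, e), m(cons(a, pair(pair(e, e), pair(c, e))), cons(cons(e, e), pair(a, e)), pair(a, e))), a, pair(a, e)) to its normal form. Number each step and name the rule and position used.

1. m(cons(cons(a, e), m(cons(a, pair(pair(e, e), pair(c, e))), cons(cons(e, e), pair(a, e)), pair(a, e))), a, pair(a, e))  →  m(cons(cons(a, e), pair(c, e)), a, pair(a, e))   [R4 at 1.2]
2. m(cons(cons(a, e), pair(c, e)), a, pair(a, e))  →  e   [R4 at ε]

e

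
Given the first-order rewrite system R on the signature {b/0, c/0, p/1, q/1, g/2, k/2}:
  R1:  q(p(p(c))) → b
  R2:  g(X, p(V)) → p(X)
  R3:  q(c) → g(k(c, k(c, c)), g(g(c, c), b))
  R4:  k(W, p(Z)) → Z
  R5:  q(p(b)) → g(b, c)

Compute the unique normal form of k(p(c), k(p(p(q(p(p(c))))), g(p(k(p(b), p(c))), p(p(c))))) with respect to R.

1. k(p(c), k(p(p(q(p(p(c))))), g(p(k(p(b), p(c))), p(p(c)))))  →  k(p(c), k(p(p(b)), g(p(k(p(b), p(c))), p(p(c)))))   [R1 at 2.1.1.1]
2. k(p(c), k(p(p(b)), g(p(k(p(b), p(c))), p(p(c)))))  →  k(p(c), k(p(p(b)), p(p(k(p(b), p(c))))))   [R2 at 2.2]
3. k(p(c), k(p(p(b)), p(p(k(p(b), p(c))))))  →  k(p(c), p(k(p(b), p(c))))   [R4 at 2]
4. k(p(c), p(k(p(b), p(c))))  →  k(p(b), p(c))   [R4 at ε]
5. k(p(b), p(c))  →  c   [R4 at ε]

c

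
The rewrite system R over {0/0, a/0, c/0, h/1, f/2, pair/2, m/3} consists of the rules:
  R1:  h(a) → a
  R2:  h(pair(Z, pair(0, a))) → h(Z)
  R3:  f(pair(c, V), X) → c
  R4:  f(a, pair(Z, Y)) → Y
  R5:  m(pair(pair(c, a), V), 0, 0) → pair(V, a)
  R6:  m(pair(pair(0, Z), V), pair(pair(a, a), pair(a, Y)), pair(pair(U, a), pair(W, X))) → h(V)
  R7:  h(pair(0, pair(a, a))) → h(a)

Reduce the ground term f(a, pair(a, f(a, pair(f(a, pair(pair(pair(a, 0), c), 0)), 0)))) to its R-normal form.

0

1. f(a, pair(a, f(a, pair(f(a, pair(pair(pair(a, 0), c), 0)), 0))))  →  f(a, pair(f(a, pair(pair(pair(a, 0), c), 0)), 0))   [R4 at ε]
2. f(a, pair(f(a, pair(pair(pair(a, 0), c), 0)), 0))  →  0   [R4 at ε]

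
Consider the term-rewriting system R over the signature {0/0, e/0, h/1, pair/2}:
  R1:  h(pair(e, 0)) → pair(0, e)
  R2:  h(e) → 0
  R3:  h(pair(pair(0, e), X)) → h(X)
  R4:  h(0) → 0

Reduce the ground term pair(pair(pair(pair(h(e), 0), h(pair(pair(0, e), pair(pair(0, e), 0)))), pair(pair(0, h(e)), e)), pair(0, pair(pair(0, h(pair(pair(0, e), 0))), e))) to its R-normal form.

pair(pair(pair(pair(0, 0), 0), pair(pair(0, 0), e)), pair(0, pair(pair(0, 0), e)))

1. pair(pair(pair(pair(h(e), 0), h(pair(pair(0, e), pair(pair(0, e), 0)))), pair(pair(0, h(e)), e)), pair(0, pair(pair(0, h(pair(pair(0, e), 0))), e)))  →  pair(pair(pair(pair(0, 0), h(pair(pair(0, e), pair(pair(0, e), 0)))), pair(pair(0, h(e)), e)), pair(0, pair(pair(0, h(pair(pair(0, e), 0))), e)))   [R2 at 1.1.1.1]
2. pair(pair(pair(pair(0, 0), h(pair(pair(0, e), pair(pair(0, e), 0)))), pair(pair(0, h(e)), e)), pair(0, pair(pair(0, h(pair(pair(0, e), 0))), e)))  →  pair(pair(pair(pair(0, 0), h(pair(pair(0, e), 0))), pair(pair(0, h(e)), e)), pair(0, pair(pair(0, h(pair(pair(0, e), 0))), e)))   [R3 at 1.1.2]
3. pair(pair(pair(pair(0, 0), h(pair(pair(0, e), 0))), pair(pair(0, h(e)), e)), pair(0, pair(pair(0, h(pair(pair(0, e), 0))), e)))  →  pair(pair(pair(pair(0, 0), h(0)), pair(pair(0, h(e)), e)), pair(0, pair(pair(0, h(pair(pair(0, e), 0))), e)))   [R3 at 1.1.2]
4. pair(pair(pair(pair(0, 0), h(0)), pair(pair(0, h(e)), e)), pair(0, pair(pair(0, h(pair(pair(0, e), 0))), e)))  →  pair(pair(pair(pair(0, 0), 0), pair(pair(0, h(e)), e)), pair(0, pair(pair(0, h(pair(pair(0, e), 0))), e)))   [R4 at 1.1.2]
5. pair(pair(pair(pair(0, 0), 0), pair(pair(0, h(e)), e)), pair(0, pair(pair(0, h(pair(pair(0, e), 0))), e)))  →  pair(pair(pair(pair(0, 0), 0), pair(pair(0, 0), e)), pair(0, pair(pair(0, h(pair(pair(0, e), 0))), e)))   [R2 at 1.2.1.2]
6. pair(pair(pair(pair(0, 0), 0), pair(pair(0, 0), e)), pair(0, pair(pair(0, h(pair(pair(0, e), 0))), e)))  →  pair(pair(pair(pair(0, 0), 0), pair(pair(0, 0), e)), pair(0, pair(pair(0, h(0)), e)))   [R3 at 2.2.1.2]
7. pair(pair(pair(pair(0, 0), 0), pair(pair(0, 0), e)), pair(0, pair(pair(0, h(0)), e)))  →  pair(pair(pair(pair(0, 0), 0), pair(pair(0, 0), e)), pair(0, pair(pair(0, 0), e)))   [R4 at 2.2.1.2]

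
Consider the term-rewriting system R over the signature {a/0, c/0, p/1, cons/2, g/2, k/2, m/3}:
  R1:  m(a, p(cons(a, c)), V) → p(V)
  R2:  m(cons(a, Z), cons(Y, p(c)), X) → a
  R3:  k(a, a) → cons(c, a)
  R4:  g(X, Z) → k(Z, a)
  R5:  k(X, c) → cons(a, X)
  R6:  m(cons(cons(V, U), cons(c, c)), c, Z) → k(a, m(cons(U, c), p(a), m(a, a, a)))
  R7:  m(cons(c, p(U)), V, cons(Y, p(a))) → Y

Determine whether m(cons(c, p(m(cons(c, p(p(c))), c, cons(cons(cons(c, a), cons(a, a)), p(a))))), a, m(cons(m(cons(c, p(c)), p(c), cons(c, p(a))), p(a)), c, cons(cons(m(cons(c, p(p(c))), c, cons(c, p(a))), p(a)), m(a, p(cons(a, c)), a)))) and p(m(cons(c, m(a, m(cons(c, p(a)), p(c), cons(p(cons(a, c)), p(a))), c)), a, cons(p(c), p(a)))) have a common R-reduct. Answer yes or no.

no — NF(t₁) = c, NF(t₂) = p(p(c))

Reduce t₁ = m(cons(c, p(m(cons(c, p(p(c))), c, cons(cons(cons(c, a), cons(a, a)), p(a))))), a, m(cons(m(cons(c, p(c)), p(c), cons(c, p(a))), p(a)), c, cons(cons(m(cons(c, p(p(c))), c, cons(c, p(a))), p(a)), m(a, p(cons(a, c)), a)))):
1. m(cons(c, p(m(cons(c, p(p(c))), c, cons(cons(cons(c, a), cons(a, a)), p(a))))), a, m(cons(m(cons(c, p(c)), p(c), cons(c, p(a))), p(a)), c, cons(cons(m(cons(c, p(p(c))), c, cons(c, p(a))), p(a)), m(a, p(cons(a, c)), a))))  →  m(cons(c, p(cons(cons(c, a), cons(a, a)))), a, m(cons(m(cons(c, p(c)), p(c), cons(c, p(a))), p(a)), c, cons(cons(m(cons(c, p(p(c))), c, cons(c, p(a))), p(a)), m(a, p(cons(a, c)), a))))   [R7 at 1.2.1]
2. m(cons(c, p(cons(cons(c, a), cons(a, a)))), a, m(cons(m(cons(c, p(c)), p(c), cons(c, p(a))), p(a)), c, cons(cons(m(cons(c, p(p(c))), c, cons(c, p(a))), p(a)), m(a, p(cons(a, c)), a))))  →  m(cons(c, p(cons(cons(c, a), cons(a, a)))), a, m(cons(c, p(a)), c, cons(cons(m(cons(c, p(p(c))), c, cons(c, p(a))), p(a)), m(a, p(cons(a, c)), a))))   [R7 at 3.1.1]
3. m(cons(c, p(cons(cons(c, a), cons(a, a)))), a, m(cons(c, p(a)), c, cons(cons(m(cons(c, p(p(c))), c, cons(c, p(a))), p(a)), m(a, p(cons(a, c)), a))))  →  m(cons(c, p(cons(cons(c, a), cons(a, a)))), a, m(cons(c, p(a)), c, cons(cons(c, p(a)), m(a, p(cons(a, c)), a))))   [R7 at 3.3.1.1]
4. m(cons(c, p(cons(cons(c, a), cons(a, a)))), a, m(cons(c, p(a)), c, cons(cons(c, p(a)), m(a, p(cons(a, c)), a))))  →  m(cons(c, p(cons(cons(c, a), cons(a, a)))), a, m(cons(c, p(a)), c, cons(cons(c, p(a)), p(a))))   [R1 at 3.3.2]
5. m(cons(c, p(cons(cons(c, a), cons(a, a)))), a, m(cons(c, p(a)), c, cons(cons(c, p(a)), p(a))))  →  m(cons(c, p(cons(cons(c, a), cons(a, a)))), a, cons(c, p(a)))   [R7 at 3]
6. m(cons(c, p(cons(cons(c, a), cons(a, a)))), a, cons(c, p(a)))  →  c   [R7 at ε]

Reduce t₂ = p(m(cons(c, m(a, m(cons(c, p(a)), p(c), cons(p(cons(a, c)), p(a))), c)), a, cons(p(c), p(a)))):
1. p(m(cons(c, m(a, m(cons(c, p(a)), p(c), cons(p(cons(a, c)), p(a))), c)), a, cons(p(c), p(a))))  →  p(m(cons(c, m(a, p(cons(a, c)), c)), a, cons(p(c), p(a))))   [R7 at 1.1.2.2]
2. p(m(cons(c, m(a, p(cons(a, c)), c)), a, cons(p(c), p(a))))  →  p(m(cons(c, p(c)), a, cons(p(c), p(a))))   [R1 at 1.1.2]
3. p(m(cons(c, p(c)), a, cons(p(c), p(a))))  →  p(p(c))   [R7 at 1]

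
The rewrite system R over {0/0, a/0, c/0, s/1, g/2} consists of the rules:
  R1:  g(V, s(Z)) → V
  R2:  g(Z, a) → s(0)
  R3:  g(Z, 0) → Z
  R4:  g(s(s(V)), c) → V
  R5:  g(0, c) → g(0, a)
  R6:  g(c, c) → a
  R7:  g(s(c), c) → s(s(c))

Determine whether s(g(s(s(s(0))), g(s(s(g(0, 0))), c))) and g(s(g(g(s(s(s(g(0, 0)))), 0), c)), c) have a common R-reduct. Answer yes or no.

no — NF(t₁) = s(s(s(s(0)))), NF(t₂) = 0

Reduce t₁ = s(g(s(s(s(0))), g(s(s(g(0, 0))), c))):
1. s(g(s(s(s(0))), g(s(s(g(0, 0))), c)))  →  s(g(s(s(s(0))), g(0, 0)))   [R4 at 1.2]
2. s(g(s(s(s(0))), g(0, 0)))  →  s(g(s(s(s(0))), 0))   [R3 at 1.2]
3. s(g(s(s(s(0))), 0))  →  s(s(s(s(0))))   [R3 at 1]

Reduce t₂ = g(s(g(g(s(s(s(g(0, 0)))), 0), c)), c):
1. g(s(g(g(s(s(s(g(0, 0)))), 0), c)), c)  →  g(s(g(s(s(s(g(0, 0)))), c)), c)   [R3 at 1.1.1]
2. g(s(g(s(s(s(g(0, 0)))), c)), c)  →  g(s(s(g(0, 0))), c)   [R4 at 1.1]
3. g(s(s(g(0, 0))), c)  →  g(0, 0)   [R4 at ε]
4. g(0, 0)  →  0   [R3 at ε]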